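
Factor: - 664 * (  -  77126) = 51211664 = 2^4 * 7^2*83^1 *787^1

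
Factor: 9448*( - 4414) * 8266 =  - 2^5*1181^1*2207^1*4133^1=- 344720899552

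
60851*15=912765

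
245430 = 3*81810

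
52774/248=212 + 99/124  =  212.80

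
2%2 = 0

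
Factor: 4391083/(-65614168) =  - 2^( - 3)*17^1*258299^1 * 8201771^(-1 )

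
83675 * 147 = 12300225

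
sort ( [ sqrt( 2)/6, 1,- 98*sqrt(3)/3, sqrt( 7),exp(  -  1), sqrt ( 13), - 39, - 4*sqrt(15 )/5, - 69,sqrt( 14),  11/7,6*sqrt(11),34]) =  [-69, - 98*sqrt( 3) /3, - 39,-4*sqrt( 15)/5,sqrt( 2 ) /6,exp ( - 1 ), 1, 11/7, sqrt( 7), sqrt( 13 ),sqrt ( 14),  6* sqrt( 11 ), 34] 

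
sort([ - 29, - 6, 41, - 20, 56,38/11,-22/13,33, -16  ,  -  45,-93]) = [  -  93 ,-45, - 29,  -  20, - 16, - 6,-22/13, 38/11,33,41,56]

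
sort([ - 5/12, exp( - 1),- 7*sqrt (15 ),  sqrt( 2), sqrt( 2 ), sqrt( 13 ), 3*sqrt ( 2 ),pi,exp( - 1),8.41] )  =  [ - 7*sqrt( 15), - 5/12,exp( - 1), exp( - 1), sqrt(2), sqrt(2), pi, sqrt(13 ), 3*sqrt(  2 ),8.41] 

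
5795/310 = 18 + 43/62 = 18.69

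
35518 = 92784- 57266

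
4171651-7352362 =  - 3180711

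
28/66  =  14/33 = 0.42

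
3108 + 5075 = 8183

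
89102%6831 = 299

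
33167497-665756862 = -632589365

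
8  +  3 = 11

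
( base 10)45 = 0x2D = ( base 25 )1k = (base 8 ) 55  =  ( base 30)1F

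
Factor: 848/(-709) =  - 2^4*53^1*709^( - 1 ) 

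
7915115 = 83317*95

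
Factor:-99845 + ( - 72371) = -172216 = -2^3*11^1*19^1*103^1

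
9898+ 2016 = 11914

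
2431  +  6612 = 9043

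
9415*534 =5027610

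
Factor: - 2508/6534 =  - 38/99 = - 2^1*3^( - 2) *11^( - 1 ) * 19^1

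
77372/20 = 3868+3/5  =  3868.60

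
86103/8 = 10762 + 7/8 = 10762.88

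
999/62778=333/20926 = 0.02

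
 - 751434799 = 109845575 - 861280374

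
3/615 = 1/205= 0.00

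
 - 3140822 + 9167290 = 6026468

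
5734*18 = 103212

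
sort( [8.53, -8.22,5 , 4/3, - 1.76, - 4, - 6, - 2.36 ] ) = [ - 8.22, - 6, - 4, - 2.36, - 1.76,4/3, 5,8.53]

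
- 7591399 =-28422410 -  - 20831011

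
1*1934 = 1934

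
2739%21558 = 2739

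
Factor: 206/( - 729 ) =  - 2^1 * 3^( - 6 )*103^1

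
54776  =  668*82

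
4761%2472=2289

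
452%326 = 126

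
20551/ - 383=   -  54 + 131/383 =- 53.66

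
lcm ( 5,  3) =15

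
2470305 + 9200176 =11670481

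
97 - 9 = 88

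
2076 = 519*4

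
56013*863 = 48339219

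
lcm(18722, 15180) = 561660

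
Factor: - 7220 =  -  2^2*5^1*19^2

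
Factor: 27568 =2^4*1723^1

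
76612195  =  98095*781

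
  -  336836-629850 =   -  966686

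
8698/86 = 101 + 6/43 = 101.14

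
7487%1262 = 1177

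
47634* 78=3715452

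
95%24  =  23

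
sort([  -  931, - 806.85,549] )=[  -  931, - 806.85 , 549 ]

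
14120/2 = 7060  =  7060.00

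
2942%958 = 68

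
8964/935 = 9 + 549/935 = 9.59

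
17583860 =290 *60634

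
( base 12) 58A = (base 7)2260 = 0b1100111010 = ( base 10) 826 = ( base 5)11301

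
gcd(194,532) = 2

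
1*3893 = 3893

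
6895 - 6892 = 3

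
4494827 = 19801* 227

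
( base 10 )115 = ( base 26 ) 4b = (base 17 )6d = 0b1110011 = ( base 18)67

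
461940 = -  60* ( - 7699)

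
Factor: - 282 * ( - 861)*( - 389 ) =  - 2^1*3^2*7^1*41^1  *47^1 * 389^1 =- 94449978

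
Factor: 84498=2^1*3^1 * 14083^1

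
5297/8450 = 5297/8450=0.63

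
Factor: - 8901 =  - 3^2*23^1 * 43^1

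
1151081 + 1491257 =2642338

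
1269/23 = 1269/23= 55.17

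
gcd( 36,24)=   12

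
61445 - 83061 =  - 21616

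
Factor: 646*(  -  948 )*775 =  -  474616200  =  -2^3 * 3^1 * 5^2 * 17^1*19^1*31^1*79^1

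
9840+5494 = 15334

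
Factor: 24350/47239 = 2^1 * 5^2*97^(-1 ) = 50/97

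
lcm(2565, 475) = 12825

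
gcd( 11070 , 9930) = 30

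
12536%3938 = 722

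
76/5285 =76/5285 =0.01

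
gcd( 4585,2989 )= 7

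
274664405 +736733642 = 1011398047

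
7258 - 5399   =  1859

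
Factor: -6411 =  - 3^1*2137^1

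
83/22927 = 83/22927 = 0.00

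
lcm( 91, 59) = 5369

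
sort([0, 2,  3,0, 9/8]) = [ 0,0 , 9/8,  2, 3]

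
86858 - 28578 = 58280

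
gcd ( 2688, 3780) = 84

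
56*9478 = 530768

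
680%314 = 52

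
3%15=3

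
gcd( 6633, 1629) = 9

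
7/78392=7/78392 = 0.00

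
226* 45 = 10170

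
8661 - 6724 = 1937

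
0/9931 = 0  =  0.00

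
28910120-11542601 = 17367519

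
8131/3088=2 + 1955/3088 = 2.63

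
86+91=177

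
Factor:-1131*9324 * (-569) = 6000357636= 2^2*3^3 * 7^1*13^1 * 29^1*37^1*569^1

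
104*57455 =5975320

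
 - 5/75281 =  - 1 + 75276/75281 = - 0.00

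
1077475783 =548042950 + 529432833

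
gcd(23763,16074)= 3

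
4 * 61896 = 247584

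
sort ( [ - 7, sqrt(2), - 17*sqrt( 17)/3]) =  [ -17 * sqrt(17 ) /3, - 7,sqrt( 2)]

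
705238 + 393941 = 1099179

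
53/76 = 53/76 = 0.70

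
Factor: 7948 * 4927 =2^2 *13^1 * 379^1 * 1987^1 = 39159796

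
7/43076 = 7/43076 =0.00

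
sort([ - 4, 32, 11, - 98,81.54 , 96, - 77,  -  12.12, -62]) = [-98,-77 , - 62, - 12.12, - 4,11,  32, 81.54 , 96 ]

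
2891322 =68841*42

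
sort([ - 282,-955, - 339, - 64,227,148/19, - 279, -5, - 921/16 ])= [ - 955, - 339, - 282, - 279, - 64, - 921/16, - 5,  148/19,227 ]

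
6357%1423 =665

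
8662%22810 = 8662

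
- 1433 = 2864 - 4297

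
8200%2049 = 4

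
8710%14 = 2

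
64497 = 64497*1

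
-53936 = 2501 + -56437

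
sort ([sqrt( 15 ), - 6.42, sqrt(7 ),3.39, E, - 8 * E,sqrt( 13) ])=[ - 8*E, - 6.42, sqrt(7),E  ,  3.39 , sqrt( 13), sqrt (15 ) ]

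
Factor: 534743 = 11^1*173^1*281^1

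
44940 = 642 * 70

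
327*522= 170694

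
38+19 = 57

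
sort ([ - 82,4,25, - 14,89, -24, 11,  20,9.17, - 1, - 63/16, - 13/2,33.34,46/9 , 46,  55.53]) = [ - 82, - 24, - 14, - 13/2,  -  63/16, - 1,4, 46/9,9.17, 11, 20,25, 33.34, 46,55.53,89 ]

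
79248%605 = 598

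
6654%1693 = 1575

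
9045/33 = 3015/11= 274.09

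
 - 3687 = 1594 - 5281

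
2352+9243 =11595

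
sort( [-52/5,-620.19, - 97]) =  [ - 620.19, - 97,-52/5] 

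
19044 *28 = 533232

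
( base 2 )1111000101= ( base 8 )1705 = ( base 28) 16D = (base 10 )965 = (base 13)593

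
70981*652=46279612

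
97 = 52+45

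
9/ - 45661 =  - 9/45661= -0.00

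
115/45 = 2 + 5/9 = 2.56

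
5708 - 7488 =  - 1780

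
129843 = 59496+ 70347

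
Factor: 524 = 2^2*131^1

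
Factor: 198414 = 2^1*3^2*73^1*151^1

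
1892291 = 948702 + 943589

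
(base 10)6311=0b1100010100111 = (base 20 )FFB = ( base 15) 1D0B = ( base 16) 18a7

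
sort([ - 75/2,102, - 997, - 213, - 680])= [ - 997,-680, -213, - 75/2,102]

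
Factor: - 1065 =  - 3^1*5^1*71^1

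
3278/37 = 3278/37 =88.59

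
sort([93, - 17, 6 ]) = [ - 17,  6, 93]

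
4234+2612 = 6846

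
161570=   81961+79609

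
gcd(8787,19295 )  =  1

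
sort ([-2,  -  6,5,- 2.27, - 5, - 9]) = [ - 9, - 6, - 5, - 2.27,- 2,5] 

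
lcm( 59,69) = 4071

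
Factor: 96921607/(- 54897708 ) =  - 2^( - 2) * 3^( - 1 )*17^1*1481^(-1)*3089^( -1)*5701271^1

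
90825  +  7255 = 98080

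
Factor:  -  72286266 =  -2^1*3^1* 13^1*926747^1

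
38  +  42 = 80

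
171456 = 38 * 4512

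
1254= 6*209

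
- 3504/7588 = -1+1021/1897 = - 0.46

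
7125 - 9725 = -2600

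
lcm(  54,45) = 270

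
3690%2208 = 1482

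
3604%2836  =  768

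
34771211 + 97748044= 132519255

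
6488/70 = 92 + 24/35=92.69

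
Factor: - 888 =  - 2^3*3^1*37^1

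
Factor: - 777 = - 3^1* 7^1*37^1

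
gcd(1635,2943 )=327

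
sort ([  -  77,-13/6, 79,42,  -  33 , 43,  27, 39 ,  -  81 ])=[- 81,-77 , - 33, - 13/6,  27,39,42,43,79]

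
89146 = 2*44573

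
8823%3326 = 2171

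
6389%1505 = 369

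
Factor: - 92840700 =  - 2^2*3^1 * 5^2*309469^1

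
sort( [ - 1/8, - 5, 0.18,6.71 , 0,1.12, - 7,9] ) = [ - 7, - 5, - 1/8, 0,0.18,1.12 , 6.71,9] 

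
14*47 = 658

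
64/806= 32/403 = 0.08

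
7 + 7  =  14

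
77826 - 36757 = 41069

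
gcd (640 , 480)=160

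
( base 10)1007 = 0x3ef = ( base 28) 17R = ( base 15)472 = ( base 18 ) 31h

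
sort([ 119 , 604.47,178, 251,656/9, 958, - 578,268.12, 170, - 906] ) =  [-906, - 578,656/9,  119,170,178,251,268.12, 604.47,958 ]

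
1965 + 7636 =9601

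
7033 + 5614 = 12647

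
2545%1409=1136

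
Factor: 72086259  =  3^1*7^1 *59^1*73^1*797^1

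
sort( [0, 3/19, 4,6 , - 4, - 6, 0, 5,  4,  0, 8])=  [ - 6, - 4, 0, 0,  0, 3/19,  4,4, 5, 6,  8]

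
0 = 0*8436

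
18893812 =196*96397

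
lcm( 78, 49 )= 3822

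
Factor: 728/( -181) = - 2^3*7^1*13^1*181^( - 1) 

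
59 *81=4779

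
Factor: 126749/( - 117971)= - 887^ (  -  1 )*953^1 = -  953/887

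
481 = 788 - 307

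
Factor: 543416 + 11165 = 554581 = 71^1*73^1*107^1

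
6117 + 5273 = 11390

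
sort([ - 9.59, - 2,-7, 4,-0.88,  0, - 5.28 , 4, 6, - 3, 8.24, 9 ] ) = [ - 9.59, - 7,-5.28, - 3, - 2, - 0.88,0  ,  4, 4,6,8.24, 9]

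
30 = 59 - 29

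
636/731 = 636/731 = 0.87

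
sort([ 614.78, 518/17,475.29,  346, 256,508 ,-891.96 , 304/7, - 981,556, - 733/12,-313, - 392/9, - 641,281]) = [-981,  -  891.96,  -  641,-313 , - 733/12, - 392/9 , 518/17, 304/7,256,281, 346, 475.29, 508,556, 614.78]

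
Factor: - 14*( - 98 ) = 2^2*7^3=1372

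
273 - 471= -198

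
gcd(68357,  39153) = 1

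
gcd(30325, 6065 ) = 6065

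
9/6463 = 9/6463 = 0.00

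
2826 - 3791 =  - 965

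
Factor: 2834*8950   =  25364300 = 2^2*5^2*13^1 * 109^1*179^1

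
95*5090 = 483550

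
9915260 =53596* 185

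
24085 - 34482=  - 10397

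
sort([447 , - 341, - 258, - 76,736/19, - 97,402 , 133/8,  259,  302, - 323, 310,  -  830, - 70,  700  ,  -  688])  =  [- 830, - 688, - 341, - 323,-258, - 97, - 76, - 70 , 133/8 , 736/19, 259, 302, 310,402 , 447,700]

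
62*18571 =1151402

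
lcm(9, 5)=45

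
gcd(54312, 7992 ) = 24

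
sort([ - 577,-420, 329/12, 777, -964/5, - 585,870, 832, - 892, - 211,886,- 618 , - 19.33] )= [ - 892,  -  618, -585,- 577, - 420, - 211, - 964/5,-19.33 , 329/12 , 777,  832 , 870,  886 ]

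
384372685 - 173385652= 210987033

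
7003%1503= 991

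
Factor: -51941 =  - 51941^1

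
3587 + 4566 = 8153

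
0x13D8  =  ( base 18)FC4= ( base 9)6864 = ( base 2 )1001111011000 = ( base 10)5080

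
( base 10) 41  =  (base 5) 131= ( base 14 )2d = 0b101001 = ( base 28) 1D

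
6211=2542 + 3669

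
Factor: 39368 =2^3 * 7^1*19^1 *37^1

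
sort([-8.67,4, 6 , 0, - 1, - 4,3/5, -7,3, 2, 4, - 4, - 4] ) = [ - 8.67,  -  7, - 4, -4 , -4, - 1, 0, 3/5, 2 , 3,4,4,6 ]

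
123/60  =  41/20 = 2.05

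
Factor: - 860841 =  - 3^3*31883^1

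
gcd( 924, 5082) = 462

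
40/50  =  4/5 = 0.80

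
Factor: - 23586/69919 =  - 2^1*3^1*29^(  -  1) *2411^(-1) * 3931^1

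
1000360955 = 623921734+376439221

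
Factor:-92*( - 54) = 4968  =  2^3*3^3* 23^1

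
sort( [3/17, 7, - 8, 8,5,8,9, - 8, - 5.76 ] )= [ - 8, - 8, -5.76,  3/17, 5 , 7,8, 8, 9 ]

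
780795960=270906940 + 509889020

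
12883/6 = 2147 + 1/6 = 2147.17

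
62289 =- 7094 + 69383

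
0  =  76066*0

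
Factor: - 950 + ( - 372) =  - 1322 = - 2^1*661^1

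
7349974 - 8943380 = -1593406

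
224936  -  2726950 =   -  2502014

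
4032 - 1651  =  2381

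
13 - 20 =- 7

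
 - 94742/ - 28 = 47371/14 = 3383.64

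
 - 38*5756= - 218728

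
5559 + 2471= 8030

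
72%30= 12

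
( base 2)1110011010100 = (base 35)60u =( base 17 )1892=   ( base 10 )7380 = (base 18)14E0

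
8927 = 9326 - 399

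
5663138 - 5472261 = 190877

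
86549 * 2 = 173098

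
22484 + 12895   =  35379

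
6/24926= 3/12463=0.00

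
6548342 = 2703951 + 3844391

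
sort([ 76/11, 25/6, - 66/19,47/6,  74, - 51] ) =[ - 51 , - 66/19, 25/6, 76/11,47/6,  74] 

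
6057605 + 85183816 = 91241421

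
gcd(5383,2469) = 1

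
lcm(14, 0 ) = 0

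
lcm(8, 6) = 24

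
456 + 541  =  997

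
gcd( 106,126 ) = 2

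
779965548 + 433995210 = 1213960758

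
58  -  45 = 13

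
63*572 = 36036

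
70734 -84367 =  - 13633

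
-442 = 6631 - 7073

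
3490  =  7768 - 4278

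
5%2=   1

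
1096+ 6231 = 7327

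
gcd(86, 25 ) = 1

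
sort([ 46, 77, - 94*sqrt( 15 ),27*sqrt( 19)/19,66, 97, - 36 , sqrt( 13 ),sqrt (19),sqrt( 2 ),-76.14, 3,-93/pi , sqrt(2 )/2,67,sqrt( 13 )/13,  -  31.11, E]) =[ - 94*sqrt( 15), - 76.14,-36 ,-31.11,-93/pi, sqrt( 13 )/13, sqrt ( 2 )/2, sqrt( 2), E,3,sqrt( 13),sqrt(19 ) , 27*sqrt( 19)/19, 46,66, 67,77 , 97]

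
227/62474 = 227/62474 = 0.00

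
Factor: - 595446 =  - 2^1*3^1 * 99241^1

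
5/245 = 1/49 = 0.02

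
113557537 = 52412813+61144724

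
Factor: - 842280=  - 2^3 * 3^1 * 5^1*7019^1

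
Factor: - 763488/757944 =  - 964/957  =  - 2^2 * 3^( - 1 )*11^( - 1 ) * 29^(- 1 ) * 241^1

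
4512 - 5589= -1077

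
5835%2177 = 1481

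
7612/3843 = 7612/3843= 1.98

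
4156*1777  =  7385212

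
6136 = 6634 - 498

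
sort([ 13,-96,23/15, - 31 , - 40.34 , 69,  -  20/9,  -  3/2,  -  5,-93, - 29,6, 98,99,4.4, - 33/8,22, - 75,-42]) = [ - 96,-93, - 75, - 42, - 40.34, -31,  -  29,  -  5, - 33/8,-20/9, - 3/2, 23/15 , 4.4, 6, 13, 22,69,98,99]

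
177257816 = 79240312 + 98017504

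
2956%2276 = 680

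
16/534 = 8/267 = 0.03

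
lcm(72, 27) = 216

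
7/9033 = 7/9033 = 0.00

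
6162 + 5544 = 11706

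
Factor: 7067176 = 2^3 * 883397^1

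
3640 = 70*52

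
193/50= 193/50 =3.86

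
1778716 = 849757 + 928959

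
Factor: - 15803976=-2^3*3^1*59^1*11161^1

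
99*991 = 98109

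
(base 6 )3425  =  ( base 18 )28H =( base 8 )1451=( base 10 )809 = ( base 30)qt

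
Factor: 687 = 3^1*229^1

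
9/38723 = 9/38723  =  0.00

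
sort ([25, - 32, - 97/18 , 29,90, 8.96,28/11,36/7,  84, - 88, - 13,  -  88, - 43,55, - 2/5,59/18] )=[ - 88, - 88, - 43, - 32,  -  13, - 97/18, - 2/5 , 28/11,59/18, 36/7,8.96, 25,  29,55, 84,90 ]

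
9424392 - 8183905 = 1240487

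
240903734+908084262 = 1148987996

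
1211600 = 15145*80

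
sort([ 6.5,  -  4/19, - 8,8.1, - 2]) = [-8,  -  2, - 4/19 , 6.5,8.1] 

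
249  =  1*249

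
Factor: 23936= 2^7 *11^1*17^1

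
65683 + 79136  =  144819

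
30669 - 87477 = - 56808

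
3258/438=543/73 = 7.44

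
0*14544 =0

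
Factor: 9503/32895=13/45 = 3^ ( - 2 ) * 5^(-1) * 13^1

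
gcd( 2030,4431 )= 7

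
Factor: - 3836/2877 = - 4/3 = - 2^2*3^( - 1)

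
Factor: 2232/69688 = 9/281 = 3^2*281^( - 1)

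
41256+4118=45374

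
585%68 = 41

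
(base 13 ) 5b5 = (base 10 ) 993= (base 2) 1111100001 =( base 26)1C5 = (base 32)v1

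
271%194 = 77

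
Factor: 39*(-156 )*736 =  - 2^7*3^2*13^2 * 23^1 = - 4477824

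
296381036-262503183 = 33877853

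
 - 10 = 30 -40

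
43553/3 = 43553/3 = 14517.67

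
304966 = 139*2194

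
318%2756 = 318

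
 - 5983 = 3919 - 9902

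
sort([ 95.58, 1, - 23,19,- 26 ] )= [-26,-23,1, 19 , 95.58]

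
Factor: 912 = 2^4 * 3^1*19^1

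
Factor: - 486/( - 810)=3^1*5^( - 1) = 3/5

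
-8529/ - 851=8529/851 = 10.02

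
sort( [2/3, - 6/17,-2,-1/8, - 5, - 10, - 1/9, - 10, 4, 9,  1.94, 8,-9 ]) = [ - 10, - 10, - 9, -5,-2, - 6/17, - 1/8,-1/9, 2/3,  1.94,4, 8, 9]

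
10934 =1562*7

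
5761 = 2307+3454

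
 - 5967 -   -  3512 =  - 2455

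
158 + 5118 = 5276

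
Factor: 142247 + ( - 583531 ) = -2^2*110321^1= - 441284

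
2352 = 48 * 49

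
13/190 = 13/190 = 0.07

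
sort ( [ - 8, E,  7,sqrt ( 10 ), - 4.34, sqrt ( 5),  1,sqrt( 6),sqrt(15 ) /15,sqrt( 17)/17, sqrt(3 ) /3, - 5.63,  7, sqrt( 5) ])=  [ - 8, - 5.63, - 4.34,sqrt(17 ) /17,sqrt( 15 )/15, sqrt( 3)/3 , 1,sqrt(5),sqrt( 5),sqrt( 6) , E,sqrt( 10),7,7]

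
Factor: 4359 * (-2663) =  - 11608017 =- 3^1*1453^1 * 2663^1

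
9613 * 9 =86517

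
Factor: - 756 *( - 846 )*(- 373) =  - 238561848 =- 2^3*3^5*7^1*47^1*373^1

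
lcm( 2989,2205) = 134505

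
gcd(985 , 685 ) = 5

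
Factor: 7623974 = 2^1 * 73^1  *  79^1*661^1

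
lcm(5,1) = 5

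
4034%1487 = 1060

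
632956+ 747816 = 1380772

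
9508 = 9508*1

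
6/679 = 6/679 =0.01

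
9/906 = 3/302 = 0.01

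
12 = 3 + 9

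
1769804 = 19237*92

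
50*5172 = 258600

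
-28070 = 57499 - 85569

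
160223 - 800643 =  - 640420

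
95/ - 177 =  - 95/177=- 0.54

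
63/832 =63/832 = 0.08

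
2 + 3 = 5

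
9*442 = 3978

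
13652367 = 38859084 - 25206717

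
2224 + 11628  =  13852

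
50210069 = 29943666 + 20266403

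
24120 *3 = 72360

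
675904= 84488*8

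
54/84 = 9/14= 0.64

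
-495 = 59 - 554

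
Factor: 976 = 2^4*61^1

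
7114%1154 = 190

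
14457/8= 14457/8 = 1807.12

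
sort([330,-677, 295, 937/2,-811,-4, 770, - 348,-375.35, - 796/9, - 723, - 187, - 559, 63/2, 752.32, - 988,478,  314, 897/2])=[- 988,  -  811  ,-723 , - 677, - 559, - 375.35, - 348 , - 187, - 796/9,-4, 63/2, 295, 314, 330,897/2,937/2, 478, 752.32, 770 ] 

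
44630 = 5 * 8926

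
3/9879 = 1/3293 = 0.00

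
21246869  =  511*41579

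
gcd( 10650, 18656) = 2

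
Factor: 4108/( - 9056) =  - 1027/2264 = - 2^( - 3 ) * 13^1 * 79^1 *283^( - 1)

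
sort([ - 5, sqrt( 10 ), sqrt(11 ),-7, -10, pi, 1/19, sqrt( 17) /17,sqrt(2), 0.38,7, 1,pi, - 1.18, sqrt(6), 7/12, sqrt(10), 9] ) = [ - 10, - 7, - 5, - 1.18, 1/19,sqrt( 17) /17, 0.38, 7/12, 1,sqrt( 2),  sqrt ( 6),pi, pi,sqrt ( 10),  sqrt(10),  sqrt(11),  7, 9]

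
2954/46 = 64 + 5/23 = 64.22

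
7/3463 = 7/3463  =  0.00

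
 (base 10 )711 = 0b1011000111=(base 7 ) 2034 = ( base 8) 1307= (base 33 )LI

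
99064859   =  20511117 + 78553742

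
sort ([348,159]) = [ 159, 348] 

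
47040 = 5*9408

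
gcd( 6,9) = 3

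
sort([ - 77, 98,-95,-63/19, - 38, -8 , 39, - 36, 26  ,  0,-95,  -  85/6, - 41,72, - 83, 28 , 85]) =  [ - 95,-95, - 83,-77,-41, - 38, - 36, -85/6 , - 8 , - 63/19,0 , 26 , 28,  39,72, 85, 98] 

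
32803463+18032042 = 50835505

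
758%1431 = 758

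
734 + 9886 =10620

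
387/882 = 43/98 = 0.44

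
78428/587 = 78428/587 = 133.61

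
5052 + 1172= 6224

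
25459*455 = 11583845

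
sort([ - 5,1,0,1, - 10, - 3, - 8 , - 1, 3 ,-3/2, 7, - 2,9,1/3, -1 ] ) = [ - 10, - 8,- 5,-3  , -2, - 3/2, - 1, - 1, 0, 1/3, 1, 1,3, 7,9]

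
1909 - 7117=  - 5208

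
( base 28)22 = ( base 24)2A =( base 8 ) 72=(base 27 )24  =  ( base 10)58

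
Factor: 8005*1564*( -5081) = - 63613205420 = - 2^2 * 5^1*17^1*23^1*1601^1*5081^1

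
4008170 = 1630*2459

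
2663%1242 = 179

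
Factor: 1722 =2^1 * 3^1*7^1*41^1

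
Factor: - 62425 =-5^2*11^1*227^1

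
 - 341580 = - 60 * 5693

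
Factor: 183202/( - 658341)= - 278/999 = - 2^1 * 3^( - 3)*37^(  -  1 )*139^1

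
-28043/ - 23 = 1219+6/23 = 1219.26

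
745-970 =- 225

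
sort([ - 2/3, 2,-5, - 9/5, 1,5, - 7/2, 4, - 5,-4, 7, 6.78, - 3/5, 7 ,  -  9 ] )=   [ - 9, - 5, - 5, - 4, - 7/2, - 9/5 , - 2/3, - 3/5,1,2,4, 5,6.78,7, 7 ] 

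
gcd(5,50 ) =5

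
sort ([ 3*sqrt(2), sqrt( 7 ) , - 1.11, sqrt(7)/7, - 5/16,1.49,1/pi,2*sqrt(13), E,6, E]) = [ - 1.11 ,  -  5/16,1/pi,sqrt(7) /7,1.49,sqrt(7), E,E , 3*sqrt (2 ), 6,2*sqrt(13 ) ] 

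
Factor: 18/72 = 1/4=2^ ( - 2) 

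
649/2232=649/2232 =0.29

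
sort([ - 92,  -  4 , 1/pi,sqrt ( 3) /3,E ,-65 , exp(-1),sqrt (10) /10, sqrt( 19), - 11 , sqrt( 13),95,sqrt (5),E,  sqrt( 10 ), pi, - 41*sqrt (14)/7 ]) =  [ - 92, - 65,- 41*sqrt(14) /7,-11, - 4,  sqrt ( 10)/10,1/pi, exp( - 1), sqrt(3 ) /3, sqrt( 5),E,E,pi,sqrt( 10),sqrt( 13),sqrt( 19),95 ]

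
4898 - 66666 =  - 61768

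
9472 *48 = 454656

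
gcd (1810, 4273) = 1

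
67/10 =6 + 7/10 = 6.70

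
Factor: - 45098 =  - 2^1*22549^1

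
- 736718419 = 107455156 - 844173575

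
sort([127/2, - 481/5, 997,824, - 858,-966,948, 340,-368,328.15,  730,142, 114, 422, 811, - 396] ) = [ - 966,  -  858, - 396 ,- 368  , - 481/5, 127/2, 114 , 142, 328.15, 340, 422, 730, 811, 824, 948,997] 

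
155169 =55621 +99548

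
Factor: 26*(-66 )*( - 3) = 5148 = 2^2* 3^2* 11^1*13^1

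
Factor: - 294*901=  - 264894 = - 2^1*3^1 * 7^2*17^1 * 53^1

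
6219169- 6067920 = 151249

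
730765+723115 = 1453880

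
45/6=7 + 1/2 = 7.50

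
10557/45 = 1173/5= 234.60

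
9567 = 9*1063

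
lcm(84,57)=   1596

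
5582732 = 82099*68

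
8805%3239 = 2327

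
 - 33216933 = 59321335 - 92538268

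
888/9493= 888/9493=0.09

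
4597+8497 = 13094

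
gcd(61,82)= 1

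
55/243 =55/243 = 0.23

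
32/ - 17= - 32/17  =  - 1.88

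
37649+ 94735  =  132384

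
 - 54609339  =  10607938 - 65217277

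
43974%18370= 7234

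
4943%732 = 551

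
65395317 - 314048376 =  - 248653059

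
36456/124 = 294=294.00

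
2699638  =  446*6053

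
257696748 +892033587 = 1149730335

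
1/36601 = 1/36601=0.00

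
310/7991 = 310/7991 = 0.04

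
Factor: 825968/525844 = 988/629  =  2^2*13^1 * 17^( - 1)*19^1 * 37^(  -  1 ) 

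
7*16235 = 113645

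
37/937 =37/937  =  0.04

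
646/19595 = 646/19595 =0.03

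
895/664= 895/664 = 1.35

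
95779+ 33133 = 128912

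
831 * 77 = 63987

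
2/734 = 1/367 = 0.00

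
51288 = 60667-9379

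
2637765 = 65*40581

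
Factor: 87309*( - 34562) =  - 3017573658 =- 2^1*3^2*11^1*89^1*109^1*1571^1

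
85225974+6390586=91616560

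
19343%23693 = 19343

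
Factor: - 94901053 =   -  13^1*173^1*42197^1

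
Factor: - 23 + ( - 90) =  - 113 = - 113^1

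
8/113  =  8/113 = 0.07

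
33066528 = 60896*543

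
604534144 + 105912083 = 710446227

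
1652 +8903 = 10555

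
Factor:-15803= - 15803^1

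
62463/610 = 102 + 243/610 = 102.40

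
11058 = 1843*6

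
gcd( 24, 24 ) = 24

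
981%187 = 46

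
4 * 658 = 2632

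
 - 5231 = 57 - 5288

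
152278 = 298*511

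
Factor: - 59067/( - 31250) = 2^( - 1)*3^2 * 5^ (-6 ) * 6563^1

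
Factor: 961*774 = 743814 = 2^1*3^2 * 31^2 * 43^1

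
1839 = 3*613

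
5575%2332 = 911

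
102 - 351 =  - 249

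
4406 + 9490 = 13896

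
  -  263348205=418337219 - 681685424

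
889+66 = 955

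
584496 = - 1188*(-492) 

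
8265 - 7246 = 1019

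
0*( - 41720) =0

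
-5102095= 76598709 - 81700804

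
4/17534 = 2/8767 = 0.00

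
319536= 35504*9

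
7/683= 7/683 = 0.01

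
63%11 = 8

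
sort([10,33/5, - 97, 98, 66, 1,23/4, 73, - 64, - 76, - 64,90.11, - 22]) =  [ - 97, - 76,-64,-64, - 22,  1, 23/4, 33/5, 10, 66, 73,90.11,  98]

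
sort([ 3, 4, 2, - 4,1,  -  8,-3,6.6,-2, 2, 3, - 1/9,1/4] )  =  [ - 8, - 4,-3, - 2,- 1/9,1/4,  1,  2, 2,3, 3, 4, 6.6]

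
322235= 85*3791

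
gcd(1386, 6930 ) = 1386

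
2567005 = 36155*71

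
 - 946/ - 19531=946/19531 = 0.05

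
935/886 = 1 +49/886 = 1.06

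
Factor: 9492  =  2^2 * 3^1 * 7^1*113^1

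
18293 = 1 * 18293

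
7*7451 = 52157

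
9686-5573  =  4113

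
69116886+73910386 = 143027272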